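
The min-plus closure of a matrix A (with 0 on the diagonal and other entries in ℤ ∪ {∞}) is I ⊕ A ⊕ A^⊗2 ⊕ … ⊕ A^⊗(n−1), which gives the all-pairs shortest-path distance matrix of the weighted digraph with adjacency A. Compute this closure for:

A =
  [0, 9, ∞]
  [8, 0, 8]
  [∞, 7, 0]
Closure =
  [0, 9, 17]
  [8, 0, 8]
  [15, 7, 0]

This is the Floyd-Warshall all-pairs shortest-path computation. For each intermediate vertex k = 0, 1, …, 2, update dist[i][j] ← min(dist[i][j], dist[i][k] + dist[k][j]). The final matrix gives, for each (i, j), the minimum total weight of any directed path from i to j (possibly empty when i = j).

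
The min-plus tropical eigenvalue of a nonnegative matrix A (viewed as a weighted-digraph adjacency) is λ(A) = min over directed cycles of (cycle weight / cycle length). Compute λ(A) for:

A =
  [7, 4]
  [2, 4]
λ(A) = 3

Enumerate directed cycles and compute their means (weight / length). Sample:
  cycle 0 → 0: weight = 7, length = 1, mean = 7/1 ≈ 7.000
  cycle 1 → 1: weight = 4, length = 1, mean = 4/1 ≈ 4.000
  cycle 0 → 1 → 0: weight = 6, length = 2, mean = 6/2 ≈ 3.000
  cycle 1 → 0 → 1: weight = 6, length = 2, mean = 6/2 ≈ 3.000
Minimum mean = 3.000, attained e.g. along the cycle 0 → 1 → 0 with weight 6 and length 2. So λ(A) = 6/2 = 3.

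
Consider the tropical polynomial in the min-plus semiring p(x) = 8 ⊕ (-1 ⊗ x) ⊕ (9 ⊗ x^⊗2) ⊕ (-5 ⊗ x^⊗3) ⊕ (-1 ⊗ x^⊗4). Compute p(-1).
p(-1) = -8

A tropical monomial a ⊗ x^⊗i evaluates to a + i · x. Evaluating each term at x = -1:
  Term 0 contributes 8 + 0 · -1 = 8
  Term 1 contributes -1 + 1 · -1 = -2
  Term 2 contributes 9 + 2 · -1 = 7
  Term 3 contributes -5 + 3 · -1 = -8
  Term 4 contributes -1 + 4 · -1 = -5
p(-1) = ⊕ of these = min[8, -2, 7, -8, -5] = -8.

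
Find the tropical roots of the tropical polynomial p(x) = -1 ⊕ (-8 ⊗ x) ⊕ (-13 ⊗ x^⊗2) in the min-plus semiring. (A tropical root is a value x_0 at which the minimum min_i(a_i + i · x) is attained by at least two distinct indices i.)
Roots: {5, 7}

Each tropical root is a break point of the lower envelope of the lines y = a_i + i · x (there are 3 lines, with slopes 0, 1, ..., 2). Only the lines that attain the minimum somewhere contribute to roots; other lines are dominated. Here the surviving (envelope) indices are i = 2, i = 1, i = 0.
Intersections between consecutive envelope lines give the roots: for adjacent envelope indices i < j the intersection is x = (a_i − a_j) / (j − i). Reading off the sorted break points: {5, 7}.
Verification: at each break x_0, at least two indices attain the minimum of min_i(a_i + i · x_0).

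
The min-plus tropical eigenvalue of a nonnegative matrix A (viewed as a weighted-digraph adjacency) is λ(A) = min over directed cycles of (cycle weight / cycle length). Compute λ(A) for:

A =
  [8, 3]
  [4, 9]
λ(A) = 7/2

Enumerate directed cycles and compute their means (weight / length). Sample:
  cycle 0 → 0: weight = 8, length = 1, mean = 8/1 ≈ 8.000
  cycle 1 → 1: weight = 9, length = 1, mean = 9/1 ≈ 9.000
  cycle 0 → 1 → 0: weight = 7, length = 2, mean = 7/2 ≈ 3.500
  cycle 1 → 0 → 1: weight = 7, length = 2, mean = 7/2 ≈ 3.500
Minimum mean = 3.500, attained e.g. along the cycle 0 → 1 → 0 with weight 7 and length 2. So λ(A) = 7/2 = 7/2.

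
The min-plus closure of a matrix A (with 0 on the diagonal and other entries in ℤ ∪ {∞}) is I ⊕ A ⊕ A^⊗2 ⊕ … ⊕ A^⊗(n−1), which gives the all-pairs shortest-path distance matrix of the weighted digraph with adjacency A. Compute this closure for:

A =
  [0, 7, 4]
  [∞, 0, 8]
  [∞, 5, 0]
Closure =
  [0, 7, 4]
  [∞, 0, 8]
  [∞, 5, 0]

This is the Floyd-Warshall all-pairs shortest-path computation. For each intermediate vertex k = 0, 1, …, 2, update dist[i][j] ← min(dist[i][j], dist[i][k] + dist[k][j]). The final matrix gives, for each (i, j), the minimum total weight of any directed path from i to j (possibly empty when i = j).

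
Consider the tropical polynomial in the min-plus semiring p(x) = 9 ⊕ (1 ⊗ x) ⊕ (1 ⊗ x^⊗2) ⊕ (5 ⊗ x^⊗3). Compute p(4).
p(4) = 5

A tropical monomial a ⊗ x^⊗i evaluates to a + i · x. Evaluating each term at x = 4:
  Term 0 contributes 9 + 0 · 4 = 9
  Term 1 contributes 1 + 1 · 4 = 5
  Term 2 contributes 1 + 2 · 4 = 9
  Term 3 contributes 5 + 3 · 4 = 17
p(4) = ⊕ of these = min[9, 5, 9, 17] = 5.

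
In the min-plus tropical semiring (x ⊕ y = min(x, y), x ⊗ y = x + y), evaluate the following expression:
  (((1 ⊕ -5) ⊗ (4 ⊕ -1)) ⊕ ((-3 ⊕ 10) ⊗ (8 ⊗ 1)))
(((1 ⊕ -5) ⊗ (4 ⊕ -1)) ⊕ ((-3 ⊕ 10) ⊗ (8 ⊗ 1))) = -6

Expand innermost to outermost. Recall ⊕ takes the minimum of its arguments and ⊗ takes their sum. Working out the expression (((1 ⊕ -5) ⊗ (4 ⊕ -1)) ⊕ ((-3 ⊕ 10) ⊗ (8 ⊗ 1))) gives -6.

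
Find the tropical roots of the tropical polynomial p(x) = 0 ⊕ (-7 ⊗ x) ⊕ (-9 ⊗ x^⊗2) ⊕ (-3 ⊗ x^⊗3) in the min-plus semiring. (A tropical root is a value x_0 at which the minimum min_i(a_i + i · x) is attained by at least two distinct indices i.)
Roots: {-6, 2, 7}

Each tropical root is a break point of the lower envelope of the lines y = a_i + i · x (there are 4 lines, with slopes 0, 1, ..., 3). Only the lines that attain the minimum somewhere contribute to roots; other lines are dominated. Here the surviving (envelope) indices are i = 3, i = 2, i = 1, i = 0.
Intersections between consecutive envelope lines give the roots: for adjacent envelope indices i < j the intersection is x = (a_i − a_j) / (j − i). Reading off the sorted break points: {-6, 2, 7}.
Verification: at each break x_0, at least two indices attain the minimum of min_i(a_i + i · x_0).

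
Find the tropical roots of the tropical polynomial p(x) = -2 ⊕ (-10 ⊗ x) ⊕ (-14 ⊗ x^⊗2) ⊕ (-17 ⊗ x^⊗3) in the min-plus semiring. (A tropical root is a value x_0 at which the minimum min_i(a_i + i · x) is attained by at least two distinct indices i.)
Roots: {3, 4, 8}

Each tropical root is a break point of the lower envelope of the lines y = a_i + i · x (there are 4 lines, with slopes 0, 1, ..., 3). Only the lines that attain the minimum somewhere contribute to roots; other lines are dominated. Here the surviving (envelope) indices are i = 3, i = 2, i = 1, i = 0.
Intersections between consecutive envelope lines give the roots: for adjacent envelope indices i < j the intersection is x = (a_i − a_j) / (j − i). Reading off the sorted break points: {3, 4, 8}.
Verification: at each break x_0, at least two indices attain the minimum of min_i(a_i + i · x_0).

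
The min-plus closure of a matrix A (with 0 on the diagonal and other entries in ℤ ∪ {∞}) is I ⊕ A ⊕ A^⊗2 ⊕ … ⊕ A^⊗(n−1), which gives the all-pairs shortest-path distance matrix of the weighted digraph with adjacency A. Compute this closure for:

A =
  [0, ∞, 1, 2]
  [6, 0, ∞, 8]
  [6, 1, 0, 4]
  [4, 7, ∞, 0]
Closure =
  [0, 2, 1, 2]
  [6, 0, 7, 8]
  [6, 1, 0, 4]
  [4, 6, 5, 0]

This is the Floyd-Warshall all-pairs shortest-path computation. For each intermediate vertex k = 0, 1, …, 3, update dist[i][j] ← min(dist[i][j], dist[i][k] + dist[k][j]). The final matrix gives, for each (i, j), the minimum total weight of any directed path from i to j (possibly empty when i = j).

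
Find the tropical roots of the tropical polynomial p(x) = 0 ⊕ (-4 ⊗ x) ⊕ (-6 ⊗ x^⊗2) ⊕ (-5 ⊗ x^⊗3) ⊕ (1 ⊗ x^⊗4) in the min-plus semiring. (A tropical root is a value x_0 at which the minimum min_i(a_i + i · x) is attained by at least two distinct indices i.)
Roots: {-6, -1, 2, 4}

Each tropical root is a break point of the lower envelope of the lines y = a_i + i · x (there are 5 lines, with slopes 0, 1, ..., 4). Only the lines that attain the minimum somewhere contribute to roots; other lines are dominated. Here the surviving (envelope) indices are i = 4, i = 3, i = 2, i = 1, i = 0.
Intersections between consecutive envelope lines give the roots: for adjacent envelope indices i < j the intersection is x = (a_i − a_j) / (j − i). Reading off the sorted break points: {-6, -1, 2, 4}.
Verification: at each break x_0, at least two indices attain the minimum of min_i(a_i + i · x_0).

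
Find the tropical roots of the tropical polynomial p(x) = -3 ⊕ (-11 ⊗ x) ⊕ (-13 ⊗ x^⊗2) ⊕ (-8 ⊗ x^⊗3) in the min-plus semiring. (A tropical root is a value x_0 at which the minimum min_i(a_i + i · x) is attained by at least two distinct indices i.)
Roots: {-5, 2, 8}

Each tropical root is a break point of the lower envelope of the lines y = a_i + i · x (there are 4 lines, with slopes 0, 1, ..., 3). Only the lines that attain the minimum somewhere contribute to roots; other lines are dominated. Here the surviving (envelope) indices are i = 3, i = 2, i = 1, i = 0.
Intersections between consecutive envelope lines give the roots: for adjacent envelope indices i < j the intersection is x = (a_i − a_j) / (j − i). Reading off the sorted break points: {-5, 2, 8}.
Verification: at each break x_0, at least two indices attain the minimum of min_i(a_i + i · x_0).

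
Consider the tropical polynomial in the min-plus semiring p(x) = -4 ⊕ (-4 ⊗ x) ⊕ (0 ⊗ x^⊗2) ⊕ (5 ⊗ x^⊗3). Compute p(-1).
p(-1) = -5

A tropical monomial a ⊗ x^⊗i evaluates to a + i · x. Evaluating each term at x = -1:
  Term 0 contributes -4 + 0 · -1 = -4
  Term 1 contributes -4 + 1 · -1 = -5
  Term 2 contributes 0 + 2 · -1 = -2
  Term 3 contributes 5 + 3 · -1 = 2
p(-1) = ⊕ of these = min[-4, -5, -2, 2] = -5.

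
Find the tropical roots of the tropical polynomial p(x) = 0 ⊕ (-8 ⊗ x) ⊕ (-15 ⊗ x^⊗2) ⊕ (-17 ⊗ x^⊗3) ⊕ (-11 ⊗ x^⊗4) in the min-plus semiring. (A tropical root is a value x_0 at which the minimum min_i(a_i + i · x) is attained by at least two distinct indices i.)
Roots: {-6, 2, 7, 8}

Each tropical root is a break point of the lower envelope of the lines y = a_i + i · x (there are 5 lines, with slopes 0, 1, ..., 4). Only the lines that attain the minimum somewhere contribute to roots; other lines are dominated. Here the surviving (envelope) indices are i = 4, i = 3, i = 2, i = 1, i = 0.
Intersections between consecutive envelope lines give the roots: for adjacent envelope indices i < j the intersection is x = (a_i − a_j) / (j − i). Reading off the sorted break points: {-6, 2, 7, 8}.
Verification: at each break x_0, at least two indices attain the minimum of min_i(a_i + i · x_0).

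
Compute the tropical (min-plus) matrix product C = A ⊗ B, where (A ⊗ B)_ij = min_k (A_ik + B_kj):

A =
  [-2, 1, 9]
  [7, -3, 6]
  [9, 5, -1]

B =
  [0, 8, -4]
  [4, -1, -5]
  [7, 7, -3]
A ⊗ B =
  [-2, 0, -6]
  [1, -4, -8]
  [6, 4, -4]

Apply the min-plus product entry-by-entry:
  C[0][0] = min over k of (A[0][0] + B[0][0] = -2 + 0 = -2, A[0][1] + B[1][0] = 1 + 4 = 5, A[0][2] + B[2][0] = 9 + 7 = 16) = -2 (attained at k = 0)
  C[0][1] = min over k of (A[0][0] + B[0][1] = -2 + 8 = 6, A[0][1] + B[1][1] = 1 + -1 = 0, A[0][2] + B[2][1] = 9 + 7 = 16) = 0 (attained at k = 1)
  C[0][2] = min over k of (A[0][0] + B[0][2] = -2 + -4 = -6, A[0][1] + B[1][2] = 1 + -5 = -4, A[0][2] + B[2][2] = 9 + -3 = 6) = -6 (attained at k = 0)
  C[1][0] = min over k of (A[1][0] + B[0][0] = 7 + 0 = 7, A[1][1] + B[1][0] = -3 + 4 = 1, A[1][2] + B[2][0] = 6 + 7 = 13) = 1 (attained at k = 1)
  C[1][1] = min over k of (A[1][0] + B[0][1] = 7 + 8 = 15, A[1][1] + B[1][1] = -3 + -1 = -4, A[1][2] + B[2][1] = 6 + 7 = 13) = -4 (attained at k = 1)
  C[1][2] = min over k of (A[1][0] + B[0][2] = 7 + -4 = 3, A[1][1] + B[1][2] = -3 + -5 = -8, A[1][2] + B[2][2] = 6 + -3 = 3) = -8 (attained at k = 1)
  C[2][0] = min over k of (A[2][0] + B[0][0] = 9 + 0 = 9, A[2][1] + B[1][0] = 5 + 4 = 9, A[2][2] + B[2][0] = -1 + 7 = 6) = 6 (attained at k = 2)
  C[2][1] = min over k of (A[2][0] + B[0][1] = 9 + 8 = 17, A[2][1] + B[1][1] = 5 + -1 = 4, A[2][2] + B[2][1] = -1 + 7 = 6) = 4 (attained at k = 1)
  C[2][2] = min over k of (A[2][0] + B[0][2] = 9 + -4 = 5, A[2][1] + B[1][2] = 5 + -5 = 0, A[2][2] + B[2][2] = -1 + -3 = -4) = -4 (attained at k = 2)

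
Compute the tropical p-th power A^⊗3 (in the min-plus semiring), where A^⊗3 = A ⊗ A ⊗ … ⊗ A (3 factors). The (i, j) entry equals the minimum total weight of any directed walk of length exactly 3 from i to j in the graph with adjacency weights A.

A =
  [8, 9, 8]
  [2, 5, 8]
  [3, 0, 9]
A^⊗3 =
  [10, 13, 16]
  [10, 10, 15]
  [7, 8, 10]

Each entry (A^⊗3)_ij equals the minimum over all length-3 walks i = v_0 → v_1 → … → v_3 = j of Σ_t A[v_t][v_{t+1}]. For example, for (i, j) = (0, 2) we minimise over 9 possible intermediate vertex sequences; the minimum is 16, attained along the walk 0 → 2 → 1 → 2.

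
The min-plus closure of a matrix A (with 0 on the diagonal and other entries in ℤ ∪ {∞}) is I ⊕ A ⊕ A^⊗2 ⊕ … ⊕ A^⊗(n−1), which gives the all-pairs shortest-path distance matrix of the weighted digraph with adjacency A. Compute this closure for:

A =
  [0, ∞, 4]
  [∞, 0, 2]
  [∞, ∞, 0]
Closure =
  [0, ∞, 4]
  [∞, 0, 2]
  [∞, ∞, 0]

This is the Floyd-Warshall all-pairs shortest-path computation. For each intermediate vertex k = 0, 1, …, 2, update dist[i][j] ← min(dist[i][j], dist[i][k] + dist[k][j]). The final matrix gives, for each (i, j), the minimum total weight of any directed path from i to j (possibly empty when i = j).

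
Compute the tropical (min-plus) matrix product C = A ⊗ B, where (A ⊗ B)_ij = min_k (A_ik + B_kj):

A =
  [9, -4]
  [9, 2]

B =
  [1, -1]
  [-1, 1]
A ⊗ B =
  [-5, -3]
  [1, 3]

Apply the min-plus product entry-by-entry:
  C[0][0] = min over k of (A[0][0] + B[0][0] = 9 + 1 = 10, A[0][1] + B[1][0] = -4 + -1 = -5) = -5 (attained at k = 1)
  C[0][1] = min over k of (A[0][0] + B[0][1] = 9 + -1 = 8, A[0][1] + B[1][1] = -4 + 1 = -3) = -3 (attained at k = 1)
  C[1][0] = min over k of (A[1][0] + B[0][0] = 9 + 1 = 10, A[1][1] + B[1][0] = 2 + -1 = 1) = 1 (attained at k = 1)
  C[1][1] = min over k of (A[1][0] + B[0][1] = 9 + -1 = 8, A[1][1] + B[1][1] = 2 + 1 = 3) = 3 (attained at k = 1)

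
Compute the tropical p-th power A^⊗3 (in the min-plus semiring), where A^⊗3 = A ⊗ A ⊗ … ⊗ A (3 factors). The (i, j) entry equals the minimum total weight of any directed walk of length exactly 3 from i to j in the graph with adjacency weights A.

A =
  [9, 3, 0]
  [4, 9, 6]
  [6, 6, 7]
A^⊗3 =
  [10, 9, 6]
  [10, 10, 11]
  [12, 12, 10]

Each entry (A^⊗3)_ij equals the minimum over all length-3 walks i = v_0 → v_1 → … → v_3 = j of Σ_t A[v_t][v_{t+1}]. For example, for (i, j) = (0, 2) we minimise over 9 possible intermediate vertex sequences; the minimum is 6, attained along the walk 0 → 2 → 0 → 2.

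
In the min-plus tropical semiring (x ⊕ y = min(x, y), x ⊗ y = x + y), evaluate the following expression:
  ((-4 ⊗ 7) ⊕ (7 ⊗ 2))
((-4 ⊗ 7) ⊕ (7 ⊗ 2)) = 3

Expand innermost to outermost. Recall ⊕ takes the minimum of its arguments and ⊗ takes their sum. Working out the expression ((-4 ⊗ 7) ⊕ (7 ⊗ 2)) gives 3.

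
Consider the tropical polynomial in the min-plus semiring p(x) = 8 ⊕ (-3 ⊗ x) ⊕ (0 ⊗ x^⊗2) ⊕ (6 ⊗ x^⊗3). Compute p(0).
p(0) = -3

A tropical monomial a ⊗ x^⊗i evaluates to a + i · x. Evaluating each term at x = 0:
  Term 0 contributes 8 + 0 · 0 = 8
  Term 1 contributes -3 + 1 · 0 = -3
  Term 2 contributes 0 + 2 · 0 = 0
  Term 3 contributes 6 + 3 · 0 = 6
p(0) = ⊕ of these = min[8, -3, 0, 6] = -3.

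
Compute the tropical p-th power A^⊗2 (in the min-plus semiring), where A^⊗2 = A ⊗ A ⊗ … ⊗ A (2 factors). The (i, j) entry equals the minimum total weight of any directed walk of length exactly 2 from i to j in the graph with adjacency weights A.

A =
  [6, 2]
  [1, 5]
A^⊗2 =
  [3, 7]
  [6, 3]

Each entry (A^⊗2)_ij equals the minimum over all length-2 walks i = v_0 → v_1 → … → v_2 = j of Σ_t A[v_t][v_{t+1}]. For example, for (i, j) = (0, 1) we minimise over 2 possible intermediate vertex sequences; the minimum is 7, attained along the walk 0 → 1 → 1.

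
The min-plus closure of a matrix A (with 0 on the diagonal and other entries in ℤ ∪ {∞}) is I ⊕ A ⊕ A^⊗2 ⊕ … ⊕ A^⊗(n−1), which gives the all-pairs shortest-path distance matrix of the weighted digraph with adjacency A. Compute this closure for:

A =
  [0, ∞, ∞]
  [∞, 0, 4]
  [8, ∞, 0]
Closure =
  [0, ∞, ∞]
  [12, 0, 4]
  [8, ∞, 0]

This is the Floyd-Warshall all-pairs shortest-path computation. For each intermediate vertex k = 0, 1, …, 2, update dist[i][j] ← min(dist[i][j], dist[i][k] + dist[k][j]). The final matrix gives, for each (i, j), the minimum total weight of any directed path from i to j (possibly empty when i = j).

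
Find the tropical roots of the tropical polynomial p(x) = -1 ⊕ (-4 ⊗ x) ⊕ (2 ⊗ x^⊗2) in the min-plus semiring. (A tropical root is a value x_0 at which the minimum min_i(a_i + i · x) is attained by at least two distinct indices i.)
Roots: {-6, 3}

Each tropical root is a break point of the lower envelope of the lines y = a_i + i · x (there are 3 lines, with slopes 0, 1, ..., 2). Only the lines that attain the minimum somewhere contribute to roots; other lines are dominated. Here the surviving (envelope) indices are i = 2, i = 1, i = 0.
Intersections between consecutive envelope lines give the roots: for adjacent envelope indices i < j the intersection is x = (a_i − a_j) / (j − i). Reading off the sorted break points: {-6, 3}.
Verification: at each break x_0, at least two indices attain the minimum of min_i(a_i + i · x_0).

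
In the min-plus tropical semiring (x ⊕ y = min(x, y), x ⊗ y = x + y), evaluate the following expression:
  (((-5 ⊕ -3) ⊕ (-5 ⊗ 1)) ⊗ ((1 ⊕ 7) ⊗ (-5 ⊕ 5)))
(((-5 ⊕ -3) ⊕ (-5 ⊗ 1)) ⊗ ((1 ⊕ 7) ⊗ (-5 ⊕ 5))) = -9

Expand innermost to outermost. Recall ⊕ takes the minimum of its arguments and ⊗ takes their sum. Working out the expression (((-5 ⊕ -3) ⊕ (-5 ⊗ 1)) ⊗ ((1 ⊕ 7) ⊗ (-5 ⊕ 5))) gives -9.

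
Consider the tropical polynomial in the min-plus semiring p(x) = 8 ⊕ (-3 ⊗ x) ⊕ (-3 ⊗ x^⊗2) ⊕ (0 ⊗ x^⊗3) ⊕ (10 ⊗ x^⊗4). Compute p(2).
p(2) = -1

A tropical monomial a ⊗ x^⊗i evaluates to a + i · x. Evaluating each term at x = 2:
  Term 0 contributes 8 + 0 · 2 = 8
  Term 1 contributes -3 + 1 · 2 = -1
  Term 2 contributes -3 + 2 · 2 = 1
  Term 3 contributes 0 + 3 · 2 = 6
  Term 4 contributes 10 + 4 · 2 = 18
p(2) = ⊕ of these = min[8, -1, 1, 6, 18] = -1.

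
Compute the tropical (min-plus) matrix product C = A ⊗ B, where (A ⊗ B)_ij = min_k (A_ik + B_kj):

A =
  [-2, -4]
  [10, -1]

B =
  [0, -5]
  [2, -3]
A ⊗ B =
  [-2, -7]
  [1, -4]

Apply the min-plus product entry-by-entry:
  C[0][0] = min over k of (A[0][0] + B[0][0] = -2 + 0 = -2, A[0][1] + B[1][0] = -4 + 2 = -2) = -2 (attained at k = 0)
  C[0][1] = min over k of (A[0][0] + B[0][1] = -2 + -5 = -7, A[0][1] + B[1][1] = -4 + -3 = -7) = -7 (attained at k = 0)
  C[1][0] = min over k of (A[1][0] + B[0][0] = 10 + 0 = 10, A[1][1] + B[1][0] = -1 + 2 = 1) = 1 (attained at k = 1)
  C[1][1] = min over k of (A[1][0] + B[0][1] = 10 + -5 = 5, A[1][1] + B[1][1] = -1 + -3 = -4) = -4 (attained at k = 1)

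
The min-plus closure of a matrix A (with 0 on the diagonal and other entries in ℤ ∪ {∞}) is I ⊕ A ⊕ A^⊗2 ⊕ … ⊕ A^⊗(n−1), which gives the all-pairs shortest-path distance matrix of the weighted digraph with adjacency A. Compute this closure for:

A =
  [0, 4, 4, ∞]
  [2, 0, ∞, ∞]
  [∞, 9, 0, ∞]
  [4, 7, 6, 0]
Closure =
  [0, 4, 4, ∞]
  [2, 0, 6, ∞]
  [11, 9, 0, ∞]
  [4, 7, 6, 0]

This is the Floyd-Warshall all-pairs shortest-path computation. For each intermediate vertex k = 0, 1, …, 3, update dist[i][j] ← min(dist[i][j], dist[i][k] + dist[k][j]). The final matrix gives, for each (i, j), the minimum total weight of any directed path from i to j (possibly empty when i = j).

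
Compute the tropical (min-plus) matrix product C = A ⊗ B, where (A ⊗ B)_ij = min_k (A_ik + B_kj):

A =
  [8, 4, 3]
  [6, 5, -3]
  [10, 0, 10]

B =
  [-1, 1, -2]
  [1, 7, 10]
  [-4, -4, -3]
A ⊗ B =
  [-1, -1, 0]
  [-7, -7, -6]
  [1, 6, 7]

Apply the min-plus product entry-by-entry:
  C[0][0] = min over k of (A[0][0] + B[0][0] = 8 + -1 = 7, A[0][1] + B[1][0] = 4 + 1 = 5, A[0][2] + B[2][0] = 3 + -4 = -1) = -1 (attained at k = 2)
  C[0][1] = min over k of (A[0][0] + B[0][1] = 8 + 1 = 9, A[0][1] + B[1][1] = 4 + 7 = 11, A[0][2] + B[2][1] = 3 + -4 = -1) = -1 (attained at k = 2)
  C[0][2] = min over k of (A[0][0] + B[0][2] = 8 + -2 = 6, A[0][1] + B[1][2] = 4 + 10 = 14, A[0][2] + B[2][2] = 3 + -3 = 0) = 0 (attained at k = 2)
  C[1][0] = min over k of (A[1][0] + B[0][0] = 6 + -1 = 5, A[1][1] + B[1][0] = 5 + 1 = 6, A[1][2] + B[2][0] = -3 + -4 = -7) = -7 (attained at k = 2)
  C[1][1] = min over k of (A[1][0] + B[0][1] = 6 + 1 = 7, A[1][1] + B[1][1] = 5 + 7 = 12, A[1][2] + B[2][1] = -3 + -4 = -7) = -7 (attained at k = 2)
  C[1][2] = min over k of (A[1][0] + B[0][2] = 6 + -2 = 4, A[1][1] + B[1][2] = 5 + 10 = 15, A[1][2] + B[2][2] = -3 + -3 = -6) = -6 (attained at k = 2)
  C[2][0] = min over k of (A[2][0] + B[0][0] = 10 + -1 = 9, A[2][1] + B[1][0] = 0 + 1 = 1, A[2][2] + B[2][0] = 10 + -4 = 6) = 1 (attained at k = 1)
  C[2][1] = min over k of (A[2][0] + B[0][1] = 10 + 1 = 11, A[2][1] + B[1][1] = 0 + 7 = 7, A[2][2] + B[2][1] = 10 + -4 = 6) = 6 (attained at k = 2)
  C[2][2] = min over k of (A[2][0] + B[0][2] = 10 + -2 = 8, A[2][1] + B[1][2] = 0 + 10 = 10, A[2][2] + B[2][2] = 10 + -3 = 7) = 7 (attained at k = 2)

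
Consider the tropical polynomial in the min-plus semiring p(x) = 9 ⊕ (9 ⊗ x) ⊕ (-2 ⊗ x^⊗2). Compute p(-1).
p(-1) = -4

A tropical monomial a ⊗ x^⊗i evaluates to a + i · x. Evaluating each term at x = -1:
  Term 0 contributes 9 + 0 · -1 = 9
  Term 1 contributes 9 + 1 · -1 = 8
  Term 2 contributes -2 + 2 · -1 = -4
p(-1) = ⊕ of these = min[9, 8, -4] = -4.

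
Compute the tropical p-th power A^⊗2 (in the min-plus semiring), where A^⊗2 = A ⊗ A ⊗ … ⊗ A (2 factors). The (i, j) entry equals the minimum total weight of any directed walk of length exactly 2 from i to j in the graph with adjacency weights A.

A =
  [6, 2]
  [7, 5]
A^⊗2 =
  [9, 7]
  [12, 9]

Each entry (A^⊗2)_ij equals the minimum over all length-2 walks i = v_0 → v_1 → … → v_2 = j of Σ_t A[v_t][v_{t+1}]. For example, for (i, j) = (0, 1) we minimise over 2 possible intermediate vertex sequences; the minimum is 7, attained along the walk 0 → 1 → 1.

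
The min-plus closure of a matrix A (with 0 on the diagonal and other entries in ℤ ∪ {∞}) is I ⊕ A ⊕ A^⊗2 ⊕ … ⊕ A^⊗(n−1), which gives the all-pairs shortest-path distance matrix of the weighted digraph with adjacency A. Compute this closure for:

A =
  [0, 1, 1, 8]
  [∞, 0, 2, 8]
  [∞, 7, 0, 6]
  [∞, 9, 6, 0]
Closure =
  [0, 1, 1, 7]
  [∞, 0, 2, 8]
  [∞, 7, 0, 6]
  [∞, 9, 6, 0]

This is the Floyd-Warshall all-pairs shortest-path computation. For each intermediate vertex k = 0, 1, …, 3, update dist[i][j] ← min(dist[i][j], dist[i][k] + dist[k][j]). The final matrix gives, for each (i, j), the minimum total weight of any directed path from i to j (possibly empty when i = j).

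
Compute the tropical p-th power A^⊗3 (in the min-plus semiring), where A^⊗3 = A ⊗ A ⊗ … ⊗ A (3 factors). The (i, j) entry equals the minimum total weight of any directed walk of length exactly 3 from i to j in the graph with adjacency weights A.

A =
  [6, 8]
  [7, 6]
A^⊗3 =
  [18, 20]
  [19, 18]

Each entry (A^⊗3)_ij equals the minimum over all length-3 walks i = v_0 → v_1 → … → v_3 = j of Σ_t A[v_t][v_{t+1}]. For example, for (i, j) = (0, 1) we minimise over 4 possible intermediate vertex sequences; the minimum is 20, attained along the walk 0 → 0 → 0 → 1.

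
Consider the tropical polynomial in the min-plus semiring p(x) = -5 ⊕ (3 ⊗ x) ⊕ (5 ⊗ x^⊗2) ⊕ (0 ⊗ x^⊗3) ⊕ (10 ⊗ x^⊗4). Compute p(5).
p(5) = -5

A tropical monomial a ⊗ x^⊗i evaluates to a + i · x. Evaluating each term at x = 5:
  Term 0 contributes -5 + 0 · 5 = -5
  Term 1 contributes 3 + 1 · 5 = 8
  Term 2 contributes 5 + 2 · 5 = 15
  Term 3 contributes 0 + 3 · 5 = 15
  Term 4 contributes 10 + 4 · 5 = 30
p(5) = ⊕ of these = min[-5, 8, 15, 15, 30] = -5.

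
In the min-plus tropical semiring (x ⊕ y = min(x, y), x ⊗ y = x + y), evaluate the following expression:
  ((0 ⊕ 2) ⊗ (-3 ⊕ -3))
((0 ⊕ 2) ⊗ (-3 ⊕ -3)) = -3

Expand innermost to outermost. Recall ⊕ takes the minimum of its arguments and ⊗ takes their sum. Working out the expression ((0 ⊕ 2) ⊗ (-3 ⊕ -3)) gives -3.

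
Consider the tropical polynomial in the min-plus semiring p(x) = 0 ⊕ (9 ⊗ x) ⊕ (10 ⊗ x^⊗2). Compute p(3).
p(3) = 0

A tropical monomial a ⊗ x^⊗i evaluates to a + i · x. Evaluating each term at x = 3:
  Term 0 contributes 0 + 0 · 3 = 0
  Term 1 contributes 9 + 1 · 3 = 12
  Term 2 contributes 10 + 2 · 3 = 16
p(3) = ⊕ of these = min[0, 12, 16] = 0.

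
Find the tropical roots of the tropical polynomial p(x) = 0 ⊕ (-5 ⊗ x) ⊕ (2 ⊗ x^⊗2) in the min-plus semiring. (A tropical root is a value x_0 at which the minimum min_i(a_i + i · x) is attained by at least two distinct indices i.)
Roots: {-7, 5}

Each tropical root is a break point of the lower envelope of the lines y = a_i + i · x (there are 3 lines, with slopes 0, 1, ..., 2). Only the lines that attain the minimum somewhere contribute to roots; other lines are dominated. Here the surviving (envelope) indices are i = 2, i = 1, i = 0.
Intersections between consecutive envelope lines give the roots: for adjacent envelope indices i < j the intersection is x = (a_i − a_j) / (j − i). Reading off the sorted break points: {-7, 5}.
Verification: at each break x_0, at least two indices attain the minimum of min_i(a_i + i · x_0).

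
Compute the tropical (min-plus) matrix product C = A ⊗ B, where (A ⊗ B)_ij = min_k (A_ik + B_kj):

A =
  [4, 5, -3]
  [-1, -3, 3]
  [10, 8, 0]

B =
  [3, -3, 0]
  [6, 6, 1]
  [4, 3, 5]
A ⊗ B =
  [1, 0, 2]
  [2, -4, -2]
  [4, 3, 5]

Apply the min-plus product entry-by-entry:
  C[0][0] = min over k of (A[0][0] + B[0][0] = 4 + 3 = 7, A[0][1] + B[1][0] = 5 + 6 = 11, A[0][2] + B[2][0] = -3 + 4 = 1) = 1 (attained at k = 2)
  C[0][1] = min over k of (A[0][0] + B[0][1] = 4 + -3 = 1, A[0][1] + B[1][1] = 5 + 6 = 11, A[0][2] + B[2][1] = -3 + 3 = 0) = 0 (attained at k = 2)
  C[0][2] = min over k of (A[0][0] + B[0][2] = 4 + 0 = 4, A[0][1] + B[1][2] = 5 + 1 = 6, A[0][2] + B[2][2] = -3 + 5 = 2) = 2 (attained at k = 2)
  C[1][0] = min over k of (A[1][0] + B[0][0] = -1 + 3 = 2, A[1][1] + B[1][0] = -3 + 6 = 3, A[1][2] + B[2][0] = 3 + 4 = 7) = 2 (attained at k = 0)
  C[1][1] = min over k of (A[1][0] + B[0][1] = -1 + -3 = -4, A[1][1] + B[1][1] = -3 + 6 = 3, A[1][2] + B[2][1] = 3 + 3 = 6) = -4 (attained at k = 0)
  C[1][2] = min over k of (A[1][0] + B[0][2] = -1 + 0 = -1, A[1][1] + B[1][2] = -3 + 1 = -2, A[1][2] + B[2][2] = 3 + 5 = 8) = -2 (attained at k = 1)
  C[2][0] = min over k of (A[2][0] + B[0][0] = 10 + 3 = 13, A[2][1] + B[1][0] = 8 + 6 = 14, A[2][2] + B[2][0] = 0 + 4 = 4) = 4 (attained at k = 2)
  C[2][1] = min over k of (A[2][0] + B[0][1] = 10 + -3 = 7, A[2][1] + B[1][1] = 8 + 6 = 14, A[2][2] + B[2][1] = 0 + 3 = 3) = 3 (attained at k = 2)
  C[2][2] = min over k of (A[2][0] + B[0][2] = 10 + 0 = 10, A[2][1] + B[1][2] = 8 + 1 = 9, A[2][2] + B[2][2] = 0 + 5 = 5) = 5 (attained at k = 2)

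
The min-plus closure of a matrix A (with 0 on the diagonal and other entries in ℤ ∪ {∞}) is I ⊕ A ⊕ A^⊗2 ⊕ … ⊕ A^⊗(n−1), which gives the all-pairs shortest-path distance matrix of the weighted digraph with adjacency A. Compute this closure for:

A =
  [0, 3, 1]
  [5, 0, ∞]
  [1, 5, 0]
Closure =
  [0, 3, 1]
  [5, 0, 6]
  [1, 4, 0]

This is the Floyd-Warshall all-pairs shortest-path computation. For each intermediate vertex k = 0, 1, …, 2, update dist[i][j] ← min(dist[i][j], dist[i][k] + dist[k][j]). The final matrix gives, for each (i, j), the minimum total weight of any directed path from i to j (possibly empty when i = j).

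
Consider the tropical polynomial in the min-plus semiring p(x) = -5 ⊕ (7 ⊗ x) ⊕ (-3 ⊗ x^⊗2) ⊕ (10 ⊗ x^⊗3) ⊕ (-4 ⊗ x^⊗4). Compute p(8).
p(8) = -5

A tropical monomial a ⊗ x^⊗i evaluates to a + i · x. Evaluating each term at x = 8:
  Term 0 contributes -5 + 0 · 8 = -5
  Term 1 contributes 7 + 1 · 8 = 15
  Term 2 contributes -3 + 2 · 8 = 13
  Term 3 contributes 10 + 3 · 8 = 34
  Term 4 contributes -4 + 4 · 8 = 28
p(8) = ⊕ of these = min[-5, 15, 13, 34, 28] = -5.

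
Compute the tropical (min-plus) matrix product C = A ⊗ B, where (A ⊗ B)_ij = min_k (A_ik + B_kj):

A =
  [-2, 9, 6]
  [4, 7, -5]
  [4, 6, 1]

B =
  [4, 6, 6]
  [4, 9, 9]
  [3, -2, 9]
A ⊗ B =
  [2, 4, 4]
  [-2, -7, 4]
  [4, -1, 10]

Apply the min-plus product entry-by-entry:
  C[0][0] = min over k of (A[0][0] + B[0][0] = -2 + 4 = 2, A[0][1] + B[1][0] = 9 + 4 = 13, A[0][2] + B[2][0] = 6 + 3 = 9) = 2 (attained at k = 0)
  C[0][1] = min over k of (A[0][0] + B[0][1] = -2 + 6 = 4, A[0][1] + B[1][1] = 9 + 9 = 18, A[0][2] + B[2][1] = 6 + -2 = 4) = 4 (attained at k = 0)
  C[0][2] = min over k of (A[0][0] + B[0][2] = -2 + 6 = 4, A[0][1] + B[1][2] = 9 + 9 = 18, A[0][2] + B[2][2] = 6 + 9 = 15) = 4 (attained at k = 0)
  C[1][0] = min over k of (A[1][0] + B[0][0] = 4 + 4 = 8, A[1][1] + B[1][0] = 7 + 4 = 11, A[1][2] + B[2][0] = -5 + 3 = -2) = -2 (attained at k = 2)
  C[1][1] = min over k of (A[1][0] + B[0][1] = 4 + 6 = 10, A[1][1] + B[1][1] = 7 + 9 = 16, A[1][2] + B[2][1] = -5 + -2 = -7) = -7 (attained at k = 2)
  C[1][2] = min over k of (A[1][0] + B[0][2] = 4 + 6 = 10, A[1][1] + B[1][2] = 7 + 9 = 16, A[1][2] + B[2][2] = -5 + 9 = 4) = 4 (attained at k = 2)
  C[2][0] = min over k of (A[2][0] + B[0][0] = 4 + 4 = 8, A[2][1] + B[1][0] = 6 + 4 = 10, A[2][2] + B[2][0] = 1 + 3 = 4) = 4 (attained at k = 2)
  C[2][1] = min over k of (A[2][0] + B[0][1] = 4 + 6 = 10, A[2][1] + B[1][1] = 6 + 9 = 15, A[2][2] + B[2][1] = 1 + -2 = -1) = -1 (attained at k = 2)
  C[2][2] = min over k of (A[2][0] + B[0][2] = 4 + 6 = 10, A[2][1] + B[1][2] = 6 + 9 = 15, A[2][2] + B[2][2] = 1 + 9 = 10) = 10 (attained at k = 0)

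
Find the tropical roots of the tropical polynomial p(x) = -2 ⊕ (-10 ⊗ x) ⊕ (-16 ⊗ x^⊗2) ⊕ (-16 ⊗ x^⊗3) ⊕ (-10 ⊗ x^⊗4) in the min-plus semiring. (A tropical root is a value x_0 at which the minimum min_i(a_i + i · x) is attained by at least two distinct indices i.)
Roots: {-6, 0, 6, 8}

Each tropical root is a break point of the lower envelope of the lines y = a_i + i · x (there are 5 lines, with slopes 0, 1, ..., 4). Only the lines that attain the minimum somewhere contribute to roots; other lines are dominated. Here the surviving (envelope) indices are i = 4, i = 3, i = 2, i = 1, i = 0.
Intersections between consecutive envelope lines give the roots: for adjacent envelope indices i < j the intersection is x = (a_i − a_j) / (j − i). Reading off the sorted break points: {-6, 0, 6, 8}.
Verification: at each break x_0, at least two indices attain the minimum of min_i(a_i + i · x_0).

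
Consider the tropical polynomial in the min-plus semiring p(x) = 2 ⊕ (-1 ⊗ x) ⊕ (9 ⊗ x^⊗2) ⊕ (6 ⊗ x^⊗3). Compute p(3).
p(3) = 2

A tropical monomial a ⊗ x^⊗i evaluates to a + i · x. Evaluating each term at x = 3:
  Term 0 contributes 2 + 0 · 3 = 2
  Term 1 contributes -1 + 1 · 3 = 2
  Term 2 contributes 9 + 2 · 3 = 15
  Term 3 contributes 6 + 3 · 3 = 15
p(3) = ⊕ of these = min[2, 2, 15, 15] = 2.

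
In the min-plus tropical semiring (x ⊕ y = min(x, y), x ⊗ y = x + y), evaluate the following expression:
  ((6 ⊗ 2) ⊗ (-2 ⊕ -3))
((6 ⊗ 2) ⊗ (-2 ⊕ -3)) = 5

Expand innermost to outermost. Recall ⊕ takes the minimum of its arguments and ⊗ takes their sum. Working out the expression ((6 ⊗ 2) ⊗ (-2 ⊕ -3)) gives 5.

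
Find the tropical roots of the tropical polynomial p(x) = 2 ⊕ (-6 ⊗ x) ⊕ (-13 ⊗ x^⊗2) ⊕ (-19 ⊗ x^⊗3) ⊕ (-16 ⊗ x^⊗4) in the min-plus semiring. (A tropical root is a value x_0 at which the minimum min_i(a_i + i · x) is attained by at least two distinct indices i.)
Roots: {-3, 6, 7, 8}

Each tropical root is a break point of the lower envelope of the lines y = a_i + i · x (there are 5 lines, with slopes 0, 1, ..., 4). Only the lines that attain the minimum somewhere contribute to roots; other lines are dominated. Here the surviving (envelope) indices are i = 4, i = 3, i = 2, i = 1, i = 0.
Intersections between consecutive envelope lines give the roots: for adjacent envelope indices i < j the intersection is x = (a_i − a_j) / (j − i). Reading off the sorted break points: {-3, 6, 7, 8}.
Verification: at each break x_0, at least two indices attain the minimum of min_i(a_i + i · x_0).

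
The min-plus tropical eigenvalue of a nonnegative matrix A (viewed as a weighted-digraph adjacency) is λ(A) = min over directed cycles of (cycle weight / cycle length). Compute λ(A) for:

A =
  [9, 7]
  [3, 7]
λ(A) = 5

Enumerate directed cycles and compute their means (weight / length). Sample:
  cycle 0 → 0: weight = 9, length = 1, mean = 9/1 ≈ 9.000
  cycle 1 → 1: weight = 7, length = 1, mean = 7/1 ≈ 7.000
  cycle 0 → 1 → 0: weight = 10, length = 2, mean = 10/2 ≈ 5.000
  cycle 1 → 0 → 1: weight = 10, length = 2, mean = 10/2 ≈ 5.000
Minimum mean = 5.000, attained e.g. along the cycle 0 → 1 → 0 with weight 10 and length 2. So λ(A) = 10/2 = 5.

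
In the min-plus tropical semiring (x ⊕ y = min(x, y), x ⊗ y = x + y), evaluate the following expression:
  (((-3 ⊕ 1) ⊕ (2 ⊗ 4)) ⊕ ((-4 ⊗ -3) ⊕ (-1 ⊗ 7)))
(((-3 ⊕ 1) ⊕ (2 ⊗ 4)) ⊕ ((-4 ⊗ -3) ⊕ (-1 ⊗ 7))) = -7

Expand innermost to outermost. Recall ⊕ takes the minimum of its arguments and ⊗ takes their sum. Working out the expression (((-3 ⊕ 1) ⊕ (2 ⊗ 4)) ⊕ ((-4 ⊗ -3) ⊕ (-1 ⊗ 7))) gives -7.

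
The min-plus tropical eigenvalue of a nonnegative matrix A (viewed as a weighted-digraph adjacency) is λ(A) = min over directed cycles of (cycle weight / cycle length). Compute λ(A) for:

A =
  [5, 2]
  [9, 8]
λ(A) = 5

Enumerate directed cycles and compute their means (weight / length). Sample:
  cycle 0 → 0: weight = 5, length = 1, mean = 5/1 ≈ 5.000
  cycle 1 → 1: weight = 8, length = 1, mean = 8/1 ≈ 8.000
  cycle 0 → 1 → 0: weight = 11, length = 2, mean = 11/2 ≈ 5.500
  cycle 1 → 0 → 1: weight = 11, length = 2, mean = 11/2 ≈ 5.500
Minimum mean = 5.000, attained e.g. along the cycle 0 → 0 with weight 5 and length 1. So λ(A) = 5/1 = 5.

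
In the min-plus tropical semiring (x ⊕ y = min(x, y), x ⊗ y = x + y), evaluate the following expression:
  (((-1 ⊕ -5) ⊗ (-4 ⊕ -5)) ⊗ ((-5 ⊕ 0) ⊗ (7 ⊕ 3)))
(((-1 ⊕ -5) ⊗ (-4 ⊕ -5)) ⊗ ((-5 ⊕ 0) ⊗ (7 ⊕ 3))) = -12

Expand innermost to outermost. Recall ⊕ takes the minimum of its arguments and ⊗ takes their sum. Working out the expression (((-1 ⊕ -5) ⊗ (-4 ⊕ -5)) ⊗ ((-5 ⊕ 0) ⊗ (7 ⊕ 3))) gives -12.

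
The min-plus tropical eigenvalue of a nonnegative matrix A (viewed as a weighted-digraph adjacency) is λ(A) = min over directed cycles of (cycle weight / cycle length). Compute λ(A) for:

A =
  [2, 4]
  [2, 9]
λ(A) = 2

Enumerate directed cycles and compute their means (weight / length). Sample:
  cycle 0 → 0: weight = 2, length = 1, mean = 2/1 ≈ 2.000
  cycle 1 → 1: weight = 9, length = 1, mean = 9/1 ≈ 9.000
  cycle 0 → 1 → 0: weight = 6, length = 2, mean = 6/2 ≈ 3.000
  cycle 1 → 0 → 1: weight = 6, length = 2, mean = 6/2 ≈ 3.000
Minimum mean = 2.000, attained e.g. along the cycle 0 → 0 with weight 2 and length 1. So λ(A) = 2/1 = 2.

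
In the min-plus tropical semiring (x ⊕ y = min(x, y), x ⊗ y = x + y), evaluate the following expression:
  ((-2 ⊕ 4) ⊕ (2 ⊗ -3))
((-2 ⊕ 4) ⊕ (2 ⊗ -3)) = -2

Expand innermost to outermost. Recall ⊕ takes the minimum of its arguments and ⊗ takes their sum. Working out the expression ((-2 ⊕ 4) ⊕ (2 ⊗ -3)) gives -2.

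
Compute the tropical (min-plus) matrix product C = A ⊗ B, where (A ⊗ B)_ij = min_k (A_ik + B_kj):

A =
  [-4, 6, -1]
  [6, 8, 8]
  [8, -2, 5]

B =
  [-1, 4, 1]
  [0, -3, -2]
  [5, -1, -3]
A ⊗ B =
  [-5, -2, -4]
  [5, 5, 5]
  [-2, -5, -4]

Apply the min-plus product entry-by-entry:
  C[0][0] = min over k of (A[0][0] + B[0][0] = -4 + -1 = -5, A[0][1] + B[1][0] = 6 + 0 = 6, A[0][2] + B[2][0] = -1 + 5 = 4) = -5 (attained at k = 0)
  C[0][1] = min over k of (A[0][0] + B[0][1] = -4 + 4 = 0, A[0][1] + B[1][1] = 6 + -3 = 3, A[0][2] + B[2][1] = -1 + -1 = -2) = -2 (attained at k = 2)
  C[0][2] = min over k of (A[0][0] + B[0][2] = -4 + 1 = -3, A[0][1] + B[1][2] = 6 + -2 = 4, A[0][2] + B[2][2] = -1 + -3 = -4) = -4 (attained at k = 2)
  C[1][0] = min over k of (A[1][0] + B[0][0] = 6 + -1 = 5, A[1][1] + B[1][0] = 8 + 0 = 8, A[1][2] + B[2][0] = 8 + 5 = 13) = 5 (attained at k = 0)
  C[1][1] = min over k of (A[1][0] + B[0][1] = 6 + 4 = 10, A[1][1] + B[1][1] = 8 + -3 = 5, A[1][2] + B[2][1] = 8 + -1 = 7) = 5 (attained at k = 1)
  C[1][2] = min over k of (A[1][0] + B[0][2] = 6 + 1 = 7, A[1][1] + B[1][2] = 8 + -2 = 6, A[1][2] + B[2][2] = 8 + -3 = 5) = 5 (attained at k = 2)
  C[2][0] = min over k of (A[2][0] + B[0][0] = 8 + -1 = 7, A[2][1] + B[1][0] = -2 + 0 = -2, A[2][2] + B[2][0] = 5 + 5 = 10) = -2 (attained at k = 1)
  C[2][1] = min over k of (A[2][0] + B[0][1] = 8 + 4 = 12, A[2][1] + B[1][1] = -2 + -3 = -5, A[2][2] + B[2][1] = 5 + -1 = 4) = -5 (attained at k = 1)
  C[2][2] = min over k of (A[2][0] + B[0][2] = 8 + 1 = 9, A[2][1] + B[1][2] = -2 + -2 = -4, A[2][2] + B[2][2] = 5 + -3 = 2) = -4 (attained at k = 1)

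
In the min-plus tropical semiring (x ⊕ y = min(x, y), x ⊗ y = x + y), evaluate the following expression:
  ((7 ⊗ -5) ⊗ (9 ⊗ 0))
((7 ⊗ -5) ⊗ (9 ⊗ 0)) = 11

Expand innermost to outermost. Recall ⊕ takes the minimum of its arguments and ⊗ takes their sum. Working out the expression ((7 ⊗ -5) ⊗ (9 ⊗ 0)) gives 11.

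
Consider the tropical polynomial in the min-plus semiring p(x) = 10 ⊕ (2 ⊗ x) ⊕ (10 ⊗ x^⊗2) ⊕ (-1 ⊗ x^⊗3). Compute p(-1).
p(-1) = -4

A tropical monomial a ⊗ x^⊗i evaluates to a + i · x. Evaluating each term at x = -1:
  Term 0 contributes 10 + 0 · -1 = 10
  Term 1 contributes 2 + 1 · -1 = 1
  Term 2 contributes 10 + 2 · -1 = 8
  Term 3 contributes -1 + 3 · -1 = -4
p(-1) = ⊕ of these = min[10, 1, 8, -4] = -4.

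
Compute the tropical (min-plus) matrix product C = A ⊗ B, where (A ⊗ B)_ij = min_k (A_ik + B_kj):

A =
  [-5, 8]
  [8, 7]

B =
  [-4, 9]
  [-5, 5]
A ⊗ B =
  [-9, 4]
  [2, 12]

Apply the min-plus product entry-by-entry:
  C[0][0] = min over k of (A[0][0] + B[0][0] = -5 + -4 = -9, A[0][1] + B[1][0] = 8 + -5 = 3) = -9 (attained at k = 0)
  C[0][1] = min over k of (A[0][0] + B[0][1] = -5 + 9 = 4, A[0][1] + B[1][1] = 8 + 5 = 13) = 4 (attained at k = 0)
  C[1][0] = min over k of (A[1][0] + B[0][0] = 8 + -4 = 4, A[1][1] + B[1][0] = 7 + -5 = 2) = 2 (attained at k = 1)
  C[1][1] = min over k of (A[1][0] + B[0][1] = 8 + 9 = 17, A[1][1] + B[1][1] = 7 + 5 = 12) = 12 (attained at k = 1)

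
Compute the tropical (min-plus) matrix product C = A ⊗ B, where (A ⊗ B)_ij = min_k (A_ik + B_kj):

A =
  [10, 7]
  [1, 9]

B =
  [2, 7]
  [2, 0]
A ⊗ B =
  [9, 7]
  [3, 8]

Apply the min-plus product entry-by-entry:
  C[0][0] = min over k of (A[0][0] + B[0][0] = 10 + 2 = 12, A[0][1] + B[1][0] = 7 + 2 = 9) = 9 (attained at k = 1)
  C[0][1] = min over k of (A[0][0] + B[0][1] = 10 + 7 = 17, A[0][1] + B[1][1] = 7 + 0 = 7) = 7 (attained at k = 1)
  C[1][0] = min over k of (A[1][0] + B[0][0] = 1 + 2 = 3, A[1][1] + B[1][0] = 9 + 2 = 11) = 3 (attained at k = 0)
  C[1][1] = min over k of (A[1][0] + B[0][1] = 1 + 7 = 8, A[1][1] + B[1][1] = 9 + 0 = 9) = 8 (attained at k = 0)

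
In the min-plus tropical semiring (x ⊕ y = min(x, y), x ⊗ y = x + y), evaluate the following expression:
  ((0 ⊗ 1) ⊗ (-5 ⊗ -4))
((0 ⊗ 1) ⊗ (-5 ⊗ -4)) = -8

Expand innermost to outermost. Recall ⊕ takes the minimum of its arguments and ⊗ takes their sum. Working out the expression ((0 ⊗ 1) ⊗ (-5 ⊗ -4)) gives -8.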